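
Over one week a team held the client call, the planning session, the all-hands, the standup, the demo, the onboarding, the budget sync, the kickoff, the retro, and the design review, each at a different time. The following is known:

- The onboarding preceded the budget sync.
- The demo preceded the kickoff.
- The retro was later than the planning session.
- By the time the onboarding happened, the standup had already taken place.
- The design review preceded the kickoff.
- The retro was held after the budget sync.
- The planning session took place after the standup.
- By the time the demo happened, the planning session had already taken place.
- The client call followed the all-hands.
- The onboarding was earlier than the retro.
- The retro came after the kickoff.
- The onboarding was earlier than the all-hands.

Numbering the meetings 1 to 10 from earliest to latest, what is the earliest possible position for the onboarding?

The standup must come before the onboarding — 1 forced predecessor.
Nothing else is forced ahead of the onboarding, so its earliest slot is position 1 + 1 = 2.

2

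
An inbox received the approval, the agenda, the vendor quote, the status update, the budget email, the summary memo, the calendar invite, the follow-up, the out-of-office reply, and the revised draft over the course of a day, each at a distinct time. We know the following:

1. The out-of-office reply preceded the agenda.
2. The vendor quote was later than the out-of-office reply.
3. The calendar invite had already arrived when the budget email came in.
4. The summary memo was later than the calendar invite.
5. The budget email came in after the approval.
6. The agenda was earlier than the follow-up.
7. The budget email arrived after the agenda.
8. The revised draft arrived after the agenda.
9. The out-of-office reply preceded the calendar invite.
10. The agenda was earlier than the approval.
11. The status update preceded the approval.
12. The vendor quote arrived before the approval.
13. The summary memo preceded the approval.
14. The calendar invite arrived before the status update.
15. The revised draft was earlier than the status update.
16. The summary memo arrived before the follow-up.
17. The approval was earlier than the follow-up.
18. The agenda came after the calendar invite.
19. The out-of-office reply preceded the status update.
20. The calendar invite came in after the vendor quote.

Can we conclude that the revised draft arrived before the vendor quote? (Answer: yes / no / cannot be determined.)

Tracing the constraints gives the vendor quote → the calendar invite → the agenda → the revised draft, so the vendor quote must come before the revised draft.
That means the revised draft cannot be before the vendor quote.

no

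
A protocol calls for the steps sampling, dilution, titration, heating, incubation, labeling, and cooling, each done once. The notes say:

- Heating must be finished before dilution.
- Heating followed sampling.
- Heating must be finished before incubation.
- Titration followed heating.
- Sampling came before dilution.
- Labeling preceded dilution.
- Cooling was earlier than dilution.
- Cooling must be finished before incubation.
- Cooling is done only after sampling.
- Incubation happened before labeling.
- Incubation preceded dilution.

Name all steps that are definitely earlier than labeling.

cooling, heating, incubation, sampling

Directly stated before labeling: incubation.
Cooling reaches labeling via cooling → incubation → labeling.
Heating reaches labeling via heating → incubation → labeling.
Sampling reaches labeling via sampling → heating → incubation → labeling.
No chain forces titration (or any of the others) ahead of labeling.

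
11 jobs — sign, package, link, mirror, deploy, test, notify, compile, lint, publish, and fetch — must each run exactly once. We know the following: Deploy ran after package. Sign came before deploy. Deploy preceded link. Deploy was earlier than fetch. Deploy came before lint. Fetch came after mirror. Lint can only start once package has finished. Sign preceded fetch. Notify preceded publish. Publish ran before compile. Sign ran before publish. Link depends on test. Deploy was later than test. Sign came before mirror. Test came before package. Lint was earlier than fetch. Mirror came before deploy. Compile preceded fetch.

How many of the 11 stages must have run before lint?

Directly stated before lint: deploy and package.
Mirror reaches lint via mirror → deploy → lint.
Sign reaches lint via sign → deploy → lint.
Test reaches lint via test → deploy → lint.
That's deploy, mirror, package, sign, and test — 5 in all.

5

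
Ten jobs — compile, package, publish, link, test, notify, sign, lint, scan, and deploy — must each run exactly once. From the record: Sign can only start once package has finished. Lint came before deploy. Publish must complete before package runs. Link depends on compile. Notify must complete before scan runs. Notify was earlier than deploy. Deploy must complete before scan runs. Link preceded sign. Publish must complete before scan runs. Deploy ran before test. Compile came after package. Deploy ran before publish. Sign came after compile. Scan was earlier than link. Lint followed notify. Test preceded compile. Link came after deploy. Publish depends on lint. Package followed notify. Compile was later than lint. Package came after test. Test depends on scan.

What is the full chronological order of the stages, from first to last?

notify, lint, deploy, publish, scan, test, package, compile, link, sign

The constraints fix every adjacent pair, so only one ordering works:
notify → lint → deploy → publish → scan → test → package → compile → link → sign.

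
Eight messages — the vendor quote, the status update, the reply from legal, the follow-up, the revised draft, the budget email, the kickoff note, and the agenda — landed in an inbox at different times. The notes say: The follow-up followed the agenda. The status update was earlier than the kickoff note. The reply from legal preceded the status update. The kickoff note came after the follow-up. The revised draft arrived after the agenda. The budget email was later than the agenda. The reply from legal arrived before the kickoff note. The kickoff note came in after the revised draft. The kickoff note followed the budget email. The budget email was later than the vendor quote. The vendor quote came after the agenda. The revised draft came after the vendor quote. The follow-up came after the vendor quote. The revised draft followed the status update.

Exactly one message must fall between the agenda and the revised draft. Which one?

Tracing the constraints gives the agenda → the vendor quote → the revised draft, so the vendor quote sits after the agenda and before the revised draft.
No other message is forced both after the agenda and before the revised draft.

the vendor quote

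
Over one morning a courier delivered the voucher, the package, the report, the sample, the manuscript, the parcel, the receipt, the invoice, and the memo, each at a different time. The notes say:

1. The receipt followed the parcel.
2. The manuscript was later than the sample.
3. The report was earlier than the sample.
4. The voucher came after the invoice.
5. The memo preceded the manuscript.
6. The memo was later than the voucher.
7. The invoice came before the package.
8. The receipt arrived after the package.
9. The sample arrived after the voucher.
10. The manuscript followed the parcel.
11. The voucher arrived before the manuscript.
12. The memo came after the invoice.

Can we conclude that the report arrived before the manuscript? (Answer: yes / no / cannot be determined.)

Chain the constraints: the report → the sample → the manuscript. Each link is directly stated, so the report comes before the manuscript.

yes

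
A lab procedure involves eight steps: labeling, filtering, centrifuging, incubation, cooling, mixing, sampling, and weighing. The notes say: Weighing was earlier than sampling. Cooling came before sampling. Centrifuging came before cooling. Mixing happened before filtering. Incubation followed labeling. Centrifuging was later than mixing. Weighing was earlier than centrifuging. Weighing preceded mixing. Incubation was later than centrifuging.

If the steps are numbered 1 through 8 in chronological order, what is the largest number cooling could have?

7

Cooling must come before sampling — 1 step forced after it.
Everything else can be placed before cooling in some valid order, so cooling can sit as late as position 8 − 1 = 7.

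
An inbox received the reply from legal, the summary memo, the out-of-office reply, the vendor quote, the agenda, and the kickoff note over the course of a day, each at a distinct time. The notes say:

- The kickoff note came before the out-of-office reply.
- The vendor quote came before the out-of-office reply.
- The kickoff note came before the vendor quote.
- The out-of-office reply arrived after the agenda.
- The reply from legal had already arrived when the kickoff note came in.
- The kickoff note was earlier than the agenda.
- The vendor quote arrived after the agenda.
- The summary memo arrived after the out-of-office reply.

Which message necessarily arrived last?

the summary memo

Every other message has a chain of constraints placing it before the summary memo, so the summary memo is last.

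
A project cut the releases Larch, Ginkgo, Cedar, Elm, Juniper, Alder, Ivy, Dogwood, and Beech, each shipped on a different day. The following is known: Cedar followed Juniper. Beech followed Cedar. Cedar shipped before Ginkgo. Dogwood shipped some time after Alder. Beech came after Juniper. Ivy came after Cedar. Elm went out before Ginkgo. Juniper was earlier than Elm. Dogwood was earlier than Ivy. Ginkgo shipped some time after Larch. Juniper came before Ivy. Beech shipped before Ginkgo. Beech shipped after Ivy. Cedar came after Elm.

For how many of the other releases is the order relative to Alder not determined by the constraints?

Forced after Alder: Beech, Dogwood, Ginkgo, and Ivy.
That leaves Cedar, Elm, Juniper, and Larch with no forced order relative to Alder — 4.

4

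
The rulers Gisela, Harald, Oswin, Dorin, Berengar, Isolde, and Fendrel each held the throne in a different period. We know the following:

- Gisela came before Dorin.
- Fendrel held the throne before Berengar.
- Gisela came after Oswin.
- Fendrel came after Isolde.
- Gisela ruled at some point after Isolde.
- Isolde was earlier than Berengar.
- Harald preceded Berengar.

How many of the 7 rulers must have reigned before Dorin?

3

Directly stated before Dorin: Gisela.
Isolde reaches Dorin via Isolde → Gisela → Dorin.
Oswin reaches Dorin via Oswin → Gisela → Dorin.
No chain forces Berengar (or any of the others) ahead of Dorin.
That's Gisela, Isolde, and Oswin — 3 in all.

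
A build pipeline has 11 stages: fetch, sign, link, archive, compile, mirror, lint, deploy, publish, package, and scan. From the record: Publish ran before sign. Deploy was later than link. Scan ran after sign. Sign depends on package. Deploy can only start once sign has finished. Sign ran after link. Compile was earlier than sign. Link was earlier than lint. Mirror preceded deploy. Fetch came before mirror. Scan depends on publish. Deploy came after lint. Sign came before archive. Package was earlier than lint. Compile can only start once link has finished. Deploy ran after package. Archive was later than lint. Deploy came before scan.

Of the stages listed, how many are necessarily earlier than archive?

6

Directly stated before archive: lint and sign.
Compile reaches archive via compile → sign → archive.
Link reaches archive via link → lint → archive.
Package reaches archive via package → lint → archive.
Likewise publish reaches archive by chaining the stated constraints.
No chain forces mirror (or any of the others) ahead of archive.
That's compile, link, lint, package, publish, and sign — 6 in all.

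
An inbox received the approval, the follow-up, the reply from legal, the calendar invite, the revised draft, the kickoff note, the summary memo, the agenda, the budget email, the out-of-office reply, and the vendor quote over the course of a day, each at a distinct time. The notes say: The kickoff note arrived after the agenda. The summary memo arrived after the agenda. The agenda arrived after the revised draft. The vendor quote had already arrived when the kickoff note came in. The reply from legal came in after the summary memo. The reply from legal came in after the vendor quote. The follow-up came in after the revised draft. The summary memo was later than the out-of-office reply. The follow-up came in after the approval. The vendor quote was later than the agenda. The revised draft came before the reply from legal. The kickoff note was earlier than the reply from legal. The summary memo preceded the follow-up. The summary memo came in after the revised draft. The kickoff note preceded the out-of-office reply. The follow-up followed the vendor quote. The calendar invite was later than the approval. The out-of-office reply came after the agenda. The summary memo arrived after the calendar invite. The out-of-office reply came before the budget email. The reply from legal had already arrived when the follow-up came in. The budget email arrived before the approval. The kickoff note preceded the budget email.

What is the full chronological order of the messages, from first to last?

the revised draft, the agenda, the vendor quote, the kickoff note, the out-of-office reply, the budget email, the approval, the calendar invite, the summary memo, the reply from legal, the follow-up

The constraints fix every adjacent pair, so only one ordering works:
the revised draft → the agenda → the vendor quote → the kickoff note → the out-of-office reply → the budget email → the approval → the calendar invite → the summary memo → the reply from legal → the follow-up.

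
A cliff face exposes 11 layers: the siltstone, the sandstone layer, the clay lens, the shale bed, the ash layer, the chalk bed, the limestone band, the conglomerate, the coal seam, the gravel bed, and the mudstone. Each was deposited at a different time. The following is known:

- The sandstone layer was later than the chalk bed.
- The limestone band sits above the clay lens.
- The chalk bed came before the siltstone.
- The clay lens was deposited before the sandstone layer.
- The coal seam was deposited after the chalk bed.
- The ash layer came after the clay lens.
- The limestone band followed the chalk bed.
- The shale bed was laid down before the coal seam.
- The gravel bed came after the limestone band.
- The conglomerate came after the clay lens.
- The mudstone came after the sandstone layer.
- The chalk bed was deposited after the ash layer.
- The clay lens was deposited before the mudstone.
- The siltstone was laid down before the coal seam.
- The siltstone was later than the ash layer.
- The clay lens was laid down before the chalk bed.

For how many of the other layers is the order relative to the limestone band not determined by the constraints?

Forced before the limestone band: the ash layer, the chalk bed, and the clay lens; forced after the limestone band: the gravel bed.
That leaves the coal seam, the conglomerate, the mudstone, the sandstone layer, the shale bed, and the siltstone with no forced order relative to the limestone band — 6.

6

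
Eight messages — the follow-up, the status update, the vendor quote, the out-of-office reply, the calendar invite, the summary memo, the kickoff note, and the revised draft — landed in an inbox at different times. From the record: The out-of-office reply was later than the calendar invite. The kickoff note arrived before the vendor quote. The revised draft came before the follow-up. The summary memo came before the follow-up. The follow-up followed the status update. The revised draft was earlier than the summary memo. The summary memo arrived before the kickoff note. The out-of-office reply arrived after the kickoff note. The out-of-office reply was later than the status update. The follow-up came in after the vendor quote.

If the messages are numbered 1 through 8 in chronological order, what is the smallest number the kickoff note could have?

3

The revised draft and the summary memo must both come before the kickoff note — 2 forced predecessors.
Nothing else is forced ahead of the kickoff note, so its earliest slot is position 2 + 1 = 3.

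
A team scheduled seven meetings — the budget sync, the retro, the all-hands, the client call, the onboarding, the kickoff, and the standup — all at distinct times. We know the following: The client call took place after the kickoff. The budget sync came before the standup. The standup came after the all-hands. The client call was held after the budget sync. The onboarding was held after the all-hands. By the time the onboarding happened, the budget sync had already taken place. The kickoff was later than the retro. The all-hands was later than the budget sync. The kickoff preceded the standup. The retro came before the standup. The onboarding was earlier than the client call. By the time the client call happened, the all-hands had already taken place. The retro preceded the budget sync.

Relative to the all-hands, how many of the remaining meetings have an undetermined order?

1

Forced before the all-hands: the budget sync and the retro; forced after the all-hands: the client call, the onboarding, and the standup.
That leaves the kickoff with no forced order relative to the all-hands — 1.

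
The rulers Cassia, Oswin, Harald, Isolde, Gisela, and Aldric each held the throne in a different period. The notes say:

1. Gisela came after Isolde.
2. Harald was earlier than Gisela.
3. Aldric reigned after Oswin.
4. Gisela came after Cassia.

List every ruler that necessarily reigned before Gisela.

Cassia, Harald, Isolde

Directly stated before Gisela: Cassia, Harald, and Isolde.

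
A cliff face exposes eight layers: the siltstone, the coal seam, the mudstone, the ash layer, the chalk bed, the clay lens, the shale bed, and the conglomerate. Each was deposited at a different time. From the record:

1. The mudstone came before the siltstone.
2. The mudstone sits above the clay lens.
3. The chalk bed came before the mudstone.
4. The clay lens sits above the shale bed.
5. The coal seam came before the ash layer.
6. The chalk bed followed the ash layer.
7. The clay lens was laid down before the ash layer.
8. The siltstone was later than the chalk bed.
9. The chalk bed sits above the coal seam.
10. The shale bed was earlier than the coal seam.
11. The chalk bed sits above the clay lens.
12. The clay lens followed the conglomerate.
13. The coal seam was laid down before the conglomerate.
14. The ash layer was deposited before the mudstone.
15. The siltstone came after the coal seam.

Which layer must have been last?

Every other layer has a chain of constraints placing it before the siltstone, so the siltstone is last.

the siltstone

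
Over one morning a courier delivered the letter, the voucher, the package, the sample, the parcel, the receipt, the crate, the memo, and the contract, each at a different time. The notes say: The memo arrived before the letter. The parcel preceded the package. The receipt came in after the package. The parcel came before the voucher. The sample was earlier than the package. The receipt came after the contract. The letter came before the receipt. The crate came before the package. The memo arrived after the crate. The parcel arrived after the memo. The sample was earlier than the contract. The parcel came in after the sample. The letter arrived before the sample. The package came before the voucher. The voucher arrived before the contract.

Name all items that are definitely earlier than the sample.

Directly stated before the sample: the letter.
The crate reaches the sample via the crate → the memo → the letter → the sample.
The memo reaches the sample via the memo → the letter → the sample.
No chain forces the parcel (or any of the others) ahead of the sample.

the crate, the letter, the memo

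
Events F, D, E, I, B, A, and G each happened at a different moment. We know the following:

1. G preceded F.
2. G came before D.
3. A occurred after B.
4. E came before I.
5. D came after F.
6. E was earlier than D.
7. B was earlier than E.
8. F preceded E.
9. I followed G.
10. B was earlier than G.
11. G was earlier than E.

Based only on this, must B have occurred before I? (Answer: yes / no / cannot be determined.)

Chain the constraints: B → G → I. Each link is directly stated, so B comes before I.

yes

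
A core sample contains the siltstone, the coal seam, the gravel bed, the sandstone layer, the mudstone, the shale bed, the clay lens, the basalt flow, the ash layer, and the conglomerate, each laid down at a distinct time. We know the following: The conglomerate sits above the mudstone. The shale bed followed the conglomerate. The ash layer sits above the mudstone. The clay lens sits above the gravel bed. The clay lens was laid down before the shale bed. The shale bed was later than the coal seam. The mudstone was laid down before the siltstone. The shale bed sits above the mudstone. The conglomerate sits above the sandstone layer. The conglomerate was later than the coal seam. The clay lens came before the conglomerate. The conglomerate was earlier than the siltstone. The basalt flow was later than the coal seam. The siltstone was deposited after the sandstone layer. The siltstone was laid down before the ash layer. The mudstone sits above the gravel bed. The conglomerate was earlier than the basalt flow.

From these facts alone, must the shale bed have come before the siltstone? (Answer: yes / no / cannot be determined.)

No chain of stated constraints runs from the shale bed to the siltstone, and none runs from the siltstone to the shale bed either.
So the relative order of the shale bed and the siltstone is not fixed by the given facts.

cannot be determined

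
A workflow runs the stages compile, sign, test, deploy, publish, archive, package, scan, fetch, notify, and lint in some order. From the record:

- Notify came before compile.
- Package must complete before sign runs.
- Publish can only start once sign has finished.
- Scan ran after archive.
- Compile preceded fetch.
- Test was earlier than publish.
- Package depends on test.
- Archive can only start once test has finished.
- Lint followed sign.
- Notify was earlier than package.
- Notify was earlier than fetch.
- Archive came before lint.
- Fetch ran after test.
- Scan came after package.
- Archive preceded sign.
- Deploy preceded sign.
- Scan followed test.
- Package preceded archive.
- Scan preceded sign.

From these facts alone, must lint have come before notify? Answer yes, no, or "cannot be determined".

Tracing the constraints gives notify → package → sign → lint, so notify must come before lint.
That means lint cannot be before notify.

no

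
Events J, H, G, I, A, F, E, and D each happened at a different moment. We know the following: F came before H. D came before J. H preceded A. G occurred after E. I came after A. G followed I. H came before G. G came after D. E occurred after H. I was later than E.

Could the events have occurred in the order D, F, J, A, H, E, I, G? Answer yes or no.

The constraints require H before A, but in the proposed sequence A appears ahead of H. That one violation is enough.

no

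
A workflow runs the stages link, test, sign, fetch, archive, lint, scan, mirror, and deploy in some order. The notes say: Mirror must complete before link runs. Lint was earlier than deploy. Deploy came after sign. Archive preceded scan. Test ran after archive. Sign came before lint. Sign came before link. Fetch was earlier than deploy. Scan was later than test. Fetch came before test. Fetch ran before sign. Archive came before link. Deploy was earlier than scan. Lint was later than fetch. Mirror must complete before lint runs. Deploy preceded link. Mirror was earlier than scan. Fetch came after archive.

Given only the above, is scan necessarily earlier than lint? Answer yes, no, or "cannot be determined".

Tracing the constraints gives lint → deploy → scan, so lint must come before scan.
That means scan cannot be before lint.

no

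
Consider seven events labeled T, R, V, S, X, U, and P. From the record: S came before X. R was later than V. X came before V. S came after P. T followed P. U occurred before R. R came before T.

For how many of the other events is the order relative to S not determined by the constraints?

Forced before S: P; forced after S: R, T, V, and X.
That leaves U with no forced order relative to S — 1.

1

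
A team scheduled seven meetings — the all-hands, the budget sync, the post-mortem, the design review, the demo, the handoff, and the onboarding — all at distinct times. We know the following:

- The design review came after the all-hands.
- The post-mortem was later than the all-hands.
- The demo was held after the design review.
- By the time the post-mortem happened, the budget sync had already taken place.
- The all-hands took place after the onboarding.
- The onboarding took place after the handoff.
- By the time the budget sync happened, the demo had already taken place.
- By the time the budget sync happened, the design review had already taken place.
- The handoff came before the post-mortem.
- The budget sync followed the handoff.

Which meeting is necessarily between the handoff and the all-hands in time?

the onboarding

Tracing the constraints gives the handoff → the onboarding → the all-hands, so the onboarding sits after the handoff and before the all-hands.
No other meeting is forced both after the handoff and before the all-hands.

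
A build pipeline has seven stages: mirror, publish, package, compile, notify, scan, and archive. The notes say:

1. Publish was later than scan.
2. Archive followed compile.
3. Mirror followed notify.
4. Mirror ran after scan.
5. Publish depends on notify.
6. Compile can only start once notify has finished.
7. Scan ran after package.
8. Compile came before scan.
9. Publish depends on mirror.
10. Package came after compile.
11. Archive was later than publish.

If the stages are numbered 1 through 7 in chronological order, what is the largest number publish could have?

Publish must come before archive — 1 stage forced after it.
Everything else can be placed before publish in some valid order, so publish can sit as late as position 7 − 1 = 6.

6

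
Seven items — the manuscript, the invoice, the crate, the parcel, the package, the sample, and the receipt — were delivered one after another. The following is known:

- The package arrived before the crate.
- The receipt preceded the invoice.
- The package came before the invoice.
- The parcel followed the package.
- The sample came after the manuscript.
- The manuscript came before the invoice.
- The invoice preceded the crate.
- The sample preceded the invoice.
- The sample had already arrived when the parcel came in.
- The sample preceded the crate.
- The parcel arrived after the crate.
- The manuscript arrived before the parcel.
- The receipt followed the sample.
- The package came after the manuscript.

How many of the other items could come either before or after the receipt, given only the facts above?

Forced before the receipt: the manuscript and the sample; forced after the receipt: the crate, the invoice, and the parcel.
That leaves the package with no forced order relative to the receipt — 1.

1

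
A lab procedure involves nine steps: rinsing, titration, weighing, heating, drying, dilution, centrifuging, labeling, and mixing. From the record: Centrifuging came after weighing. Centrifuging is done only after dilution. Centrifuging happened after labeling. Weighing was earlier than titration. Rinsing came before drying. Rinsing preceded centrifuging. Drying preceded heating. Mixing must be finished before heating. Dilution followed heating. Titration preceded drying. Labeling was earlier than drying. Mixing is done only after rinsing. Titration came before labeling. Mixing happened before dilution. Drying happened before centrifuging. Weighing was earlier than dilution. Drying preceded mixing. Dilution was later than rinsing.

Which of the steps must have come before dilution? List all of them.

drying, heating, labeling, mixing, rinsing, titration, weighing

Directly stated before dilution: heating, mixing, rinsing, and weighing.
Drying reaches dilution via drying → mixing → dilution.
Labeling reaches dilution via labeling → drying → mixing → dilution.
Titration reaches dilution via titration → drying → mixing → dilution.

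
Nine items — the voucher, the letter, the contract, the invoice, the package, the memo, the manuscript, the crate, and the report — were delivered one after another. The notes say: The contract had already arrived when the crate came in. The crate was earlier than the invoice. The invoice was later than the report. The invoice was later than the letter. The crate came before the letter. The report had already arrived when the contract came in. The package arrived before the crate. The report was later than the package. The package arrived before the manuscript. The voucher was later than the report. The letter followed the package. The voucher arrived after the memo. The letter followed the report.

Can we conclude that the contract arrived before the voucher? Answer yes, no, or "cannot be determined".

cannot be determined

No chain of stated constraints runs from the contract to the voucher, and none runs from the voucher to the contract either.
So the relative order of the contract and the voucher is not fixed by the given facts.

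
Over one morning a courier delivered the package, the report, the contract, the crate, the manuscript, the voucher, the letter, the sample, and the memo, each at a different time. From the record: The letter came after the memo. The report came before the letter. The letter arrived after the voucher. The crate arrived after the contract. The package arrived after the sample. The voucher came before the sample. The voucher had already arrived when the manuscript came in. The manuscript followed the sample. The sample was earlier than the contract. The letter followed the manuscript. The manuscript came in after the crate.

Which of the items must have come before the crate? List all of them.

the contract, the sample, the voucher

Directly stated before the crate: the contract.
The sample reaches the crate via the sample → the contract → the crate.
The voucher reaches the crate via the voucher → the sample → the contract → the crate.
No chain forces the report (or any of the others) ahead of the crate.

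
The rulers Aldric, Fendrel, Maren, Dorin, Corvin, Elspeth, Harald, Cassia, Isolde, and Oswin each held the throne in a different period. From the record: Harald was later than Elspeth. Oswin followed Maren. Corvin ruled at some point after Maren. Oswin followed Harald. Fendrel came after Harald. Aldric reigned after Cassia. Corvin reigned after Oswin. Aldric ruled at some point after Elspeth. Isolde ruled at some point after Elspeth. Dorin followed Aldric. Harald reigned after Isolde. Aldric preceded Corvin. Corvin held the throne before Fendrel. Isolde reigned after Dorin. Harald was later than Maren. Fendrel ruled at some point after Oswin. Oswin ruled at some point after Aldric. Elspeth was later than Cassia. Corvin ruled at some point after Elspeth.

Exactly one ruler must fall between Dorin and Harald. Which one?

Isolde

Tracing the constraints gives Dorin → Isolde → Harald, so Isolde sits after Dorin and before Harald.
No other ruler is forced both after Dorin and before Harald.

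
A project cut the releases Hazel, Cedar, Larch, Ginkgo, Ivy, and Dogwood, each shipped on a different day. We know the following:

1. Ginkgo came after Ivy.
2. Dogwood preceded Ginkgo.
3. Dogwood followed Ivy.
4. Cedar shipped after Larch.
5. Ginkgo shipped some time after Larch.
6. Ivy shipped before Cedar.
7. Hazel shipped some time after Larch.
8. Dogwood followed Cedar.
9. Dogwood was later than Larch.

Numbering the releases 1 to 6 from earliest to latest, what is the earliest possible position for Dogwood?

Cedar, Ivy, and Larch must all come before Dogwood — 3 forced predecessors.
Nothing else is forced ahead of Dogwood, so its earliest slot is position 3 + 1 = 4.

4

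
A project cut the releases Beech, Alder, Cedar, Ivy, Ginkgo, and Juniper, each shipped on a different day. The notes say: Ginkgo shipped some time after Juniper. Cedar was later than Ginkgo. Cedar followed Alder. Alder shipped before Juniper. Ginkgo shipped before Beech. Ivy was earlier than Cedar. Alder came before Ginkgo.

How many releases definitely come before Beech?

3

Directly stated before Beech: Ginkgo.
Alder reaches Beech via Alder → Ginkgo → Beech.
Juniper reaches Beech via Juniper → Ginkgo → Beech.
That's Alder, Ginkgo, and Juniper — 3 in all.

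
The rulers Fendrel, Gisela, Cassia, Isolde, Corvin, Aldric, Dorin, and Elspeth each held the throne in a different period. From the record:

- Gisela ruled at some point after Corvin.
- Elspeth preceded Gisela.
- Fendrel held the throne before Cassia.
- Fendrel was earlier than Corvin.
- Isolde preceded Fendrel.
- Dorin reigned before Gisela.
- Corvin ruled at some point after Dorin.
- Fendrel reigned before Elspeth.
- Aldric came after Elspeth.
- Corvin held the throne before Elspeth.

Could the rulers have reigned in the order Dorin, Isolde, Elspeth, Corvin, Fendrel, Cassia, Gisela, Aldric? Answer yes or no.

no

The constraints require Corvin before Elspeth, but in the proposed sequence Elspeth appears ahead of Corvin. That one violation is enough.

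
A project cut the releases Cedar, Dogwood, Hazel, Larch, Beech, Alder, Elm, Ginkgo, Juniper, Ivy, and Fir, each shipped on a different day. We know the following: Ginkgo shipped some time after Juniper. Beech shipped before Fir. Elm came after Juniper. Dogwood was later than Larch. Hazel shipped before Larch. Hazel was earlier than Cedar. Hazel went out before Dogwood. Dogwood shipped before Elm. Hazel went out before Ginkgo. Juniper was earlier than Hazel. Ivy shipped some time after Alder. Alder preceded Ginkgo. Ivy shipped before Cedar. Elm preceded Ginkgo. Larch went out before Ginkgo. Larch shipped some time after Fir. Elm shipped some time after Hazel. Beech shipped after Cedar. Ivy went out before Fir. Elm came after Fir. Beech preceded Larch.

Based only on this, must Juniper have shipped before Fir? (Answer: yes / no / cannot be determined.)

yes

Chain the constraints: Juniper → Hazel → Cedar → Beech → Fir. Each link is directly stated, so Juniper comes before Fir.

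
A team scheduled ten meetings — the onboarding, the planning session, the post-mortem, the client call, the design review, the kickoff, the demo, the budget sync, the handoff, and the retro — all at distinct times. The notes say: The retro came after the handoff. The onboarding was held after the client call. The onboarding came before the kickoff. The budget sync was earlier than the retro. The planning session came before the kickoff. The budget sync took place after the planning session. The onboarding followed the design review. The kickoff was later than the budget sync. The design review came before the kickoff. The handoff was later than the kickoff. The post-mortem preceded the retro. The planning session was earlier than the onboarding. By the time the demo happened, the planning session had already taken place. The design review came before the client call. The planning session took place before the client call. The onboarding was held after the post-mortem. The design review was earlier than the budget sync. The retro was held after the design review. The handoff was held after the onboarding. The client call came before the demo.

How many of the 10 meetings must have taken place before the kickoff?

6

Directly stated before the kickoff: the budget sync, the design review, the onboarding, and the planning session.
The client call reaches the kickoff via the client call → the onboarding → the kickoff.
The post-mortem reaches the kickoff via the post-mortem → the onboarding → the kickoff.
No chain forces the handoff (or any of the others) ahead of the kickoff.
That's the budget sync, the client call, the design review, the onboarding, the planning session, and the post-mortem — 6 in all.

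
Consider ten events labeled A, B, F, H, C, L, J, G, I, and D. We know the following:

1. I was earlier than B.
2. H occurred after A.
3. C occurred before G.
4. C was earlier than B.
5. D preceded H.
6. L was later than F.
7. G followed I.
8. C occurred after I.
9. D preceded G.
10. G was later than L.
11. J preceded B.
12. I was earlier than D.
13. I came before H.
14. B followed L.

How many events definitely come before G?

Directly stated before G: C, D, I, and L.
F reaches G via F → L → G.
That's C, D, F, I, and L — 5 in all.

5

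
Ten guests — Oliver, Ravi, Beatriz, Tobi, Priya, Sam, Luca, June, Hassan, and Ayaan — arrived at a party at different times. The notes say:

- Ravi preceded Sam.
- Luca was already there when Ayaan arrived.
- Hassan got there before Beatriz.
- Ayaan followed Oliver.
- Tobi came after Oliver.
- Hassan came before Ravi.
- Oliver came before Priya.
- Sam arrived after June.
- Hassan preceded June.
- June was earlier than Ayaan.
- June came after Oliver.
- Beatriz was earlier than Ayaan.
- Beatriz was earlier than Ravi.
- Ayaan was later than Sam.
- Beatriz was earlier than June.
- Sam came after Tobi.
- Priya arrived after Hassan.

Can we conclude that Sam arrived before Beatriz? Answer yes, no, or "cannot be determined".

no

Tracing the constraints gives Beatriz → Ravi → Sam, so Beatriz must come before Sam.
That means Sam cannot be before Beatriz.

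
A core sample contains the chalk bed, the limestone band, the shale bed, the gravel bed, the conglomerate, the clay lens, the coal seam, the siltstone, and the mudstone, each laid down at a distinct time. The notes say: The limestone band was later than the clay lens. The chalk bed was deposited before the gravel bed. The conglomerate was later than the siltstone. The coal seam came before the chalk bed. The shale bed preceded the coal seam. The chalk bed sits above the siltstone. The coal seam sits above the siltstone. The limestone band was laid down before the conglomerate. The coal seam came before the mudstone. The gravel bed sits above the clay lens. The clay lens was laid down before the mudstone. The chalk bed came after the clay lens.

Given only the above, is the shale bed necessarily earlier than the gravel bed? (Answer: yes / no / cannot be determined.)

Chain the constraints: the shale bed → the coal seam → the chalk bed → the gravel bed. Each link is directly stated, so the shale bed comes before the gravel bed.

yes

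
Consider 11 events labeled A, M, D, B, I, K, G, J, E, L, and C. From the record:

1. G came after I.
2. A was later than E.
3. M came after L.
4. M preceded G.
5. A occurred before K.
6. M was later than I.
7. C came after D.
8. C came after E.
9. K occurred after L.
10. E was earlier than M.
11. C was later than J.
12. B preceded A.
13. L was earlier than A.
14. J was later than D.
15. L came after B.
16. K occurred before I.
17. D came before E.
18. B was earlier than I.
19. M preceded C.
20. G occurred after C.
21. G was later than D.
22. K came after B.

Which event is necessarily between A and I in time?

K

Tracing the constraints gives A → K → I, so K sits after A and before I.
No other event is forced both after A and before I.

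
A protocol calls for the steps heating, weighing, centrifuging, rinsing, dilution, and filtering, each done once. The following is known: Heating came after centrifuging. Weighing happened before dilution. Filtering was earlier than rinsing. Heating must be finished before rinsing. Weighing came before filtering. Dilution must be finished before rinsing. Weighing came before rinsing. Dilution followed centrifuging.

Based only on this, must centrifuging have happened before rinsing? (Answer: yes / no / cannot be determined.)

Chain the constraints: centrifuging → dilution → rinsing. Each link is directly stated, so centrifuging comes before rinsing.

yes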